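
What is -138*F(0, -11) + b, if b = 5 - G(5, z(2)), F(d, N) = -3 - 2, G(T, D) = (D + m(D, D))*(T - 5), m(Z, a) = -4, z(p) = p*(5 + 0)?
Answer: 695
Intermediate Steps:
z(p) = 5*p (z(p) = p*5 = 5*p)
G(T, D) = (-5 + T)*(-4 + D) (G(T, D) = (D - 4)*(T - 5) = (-4 + D)*(-5 + T) = (-5 + T)*(-4 + D))
F(d, N) = -5
b = 5 (b = 5 - (20 - 25*2 - 4*5 + (5*2)*5) = 5 - (20 - 5*10 - 20 + 10*5) = 5 - (20 - 50 - 20 + 50) = 5 - 1*0 = 5 + 0 = 5)
-138*F(0, -11) + b = -138*(-5) + 5 = 690 + 5 = 695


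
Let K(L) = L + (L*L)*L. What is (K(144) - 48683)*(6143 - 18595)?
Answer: -36577065140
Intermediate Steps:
K(L) = L + L³ (K(L) = L + L²*L = L + L³)
(K(144) - 48683)*(6143 - 18595) = ((144 + 144³) - 48683)*(6143 - 18595) = ((144 + 2985984) - 48683)*(-12452) = (2986128 - 48683)*(-12452) = 2937445*(-12452) = -36577065140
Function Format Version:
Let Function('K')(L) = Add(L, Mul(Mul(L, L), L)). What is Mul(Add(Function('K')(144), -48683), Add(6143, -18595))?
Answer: -36577065140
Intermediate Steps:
Function('K')(L) = Add(L, Pow(L, 3)) (Function('K')(L) = Add(L, Mul(Pow(L, 2), L)) = Add(L, Pow(L, 3)))
Mul(Add(Function('K')(144), -48683), Add(6143, -18595)) = Mul(Add(Add(144, Pow(144, 3)), -48683), Add(6143, -18595)) = Mul(Add(Add(144, 2985984), -48683), -12452) = Mul(Add(2986128, -48683), -12452) = Mul(2937445, -12452) = -36577065140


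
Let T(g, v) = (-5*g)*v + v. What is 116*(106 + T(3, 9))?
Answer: -2320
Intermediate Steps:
T(g, v) = v - 5*g*v (T(g, v) = -5*g*v + v = v - 5*g*v)
116*(106 + T(3, 9)) = 116*(106 + 9*(1 - 5*3)) = 116*(106 + 9*(1 - 15)) = 116*(106 + 9*(-14)) = 116*(106 - 126) = 116*(-20) = -2320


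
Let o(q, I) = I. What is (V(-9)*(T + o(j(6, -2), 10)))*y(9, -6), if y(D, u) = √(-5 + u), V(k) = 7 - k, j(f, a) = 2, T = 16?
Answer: 416*I*√11 ≈ 1379.7*I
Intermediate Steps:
(V(-9)*(T + o(j(6, -2), 10)))*y(9, -6) = ((7 - 1*(-9))*(16 + 10))*√(-5 - 6) = ((7 + 9)*26)*√(-11) = (16*26)*(I*√11) = 416*(I*√11) = 416*I*√11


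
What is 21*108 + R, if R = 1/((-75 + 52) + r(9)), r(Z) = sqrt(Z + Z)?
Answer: 1158925/511 - 3*sqrt(2)/511 ≈ 2267.9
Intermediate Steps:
r(Z) = sqrt(2)*sqrt(Z) (r(Z) = sqrt(2*Z) = sqrt(2)*sqrt(Z))
R = 1/(-23 + 3*sqrt(2)) (R = 1/((-75 + 52) + sqrt(2)*sqrt(9)) = 1/(-23 + sqrt(2)*3) = 1/(-23 + 3*sqrt(2)) ≈ -0.053312)
21*108 + R = 21*108 + (-23/511 - 3*sqrt(2)/511) = 2268 + (-23/511 - 3*sqrt(2)/511) = 1158925/511 - 3*sqrt(2)/511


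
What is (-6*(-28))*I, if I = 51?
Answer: 8568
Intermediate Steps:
(-6*(-28))*I = -6*(-28)*51 = 168*51 = 8568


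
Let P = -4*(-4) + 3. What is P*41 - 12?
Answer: 767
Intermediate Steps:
P = 19 (P = 16 + 3 = 19)
P*41 - 12 = 19*41 - 12 = 779 - 12 = 767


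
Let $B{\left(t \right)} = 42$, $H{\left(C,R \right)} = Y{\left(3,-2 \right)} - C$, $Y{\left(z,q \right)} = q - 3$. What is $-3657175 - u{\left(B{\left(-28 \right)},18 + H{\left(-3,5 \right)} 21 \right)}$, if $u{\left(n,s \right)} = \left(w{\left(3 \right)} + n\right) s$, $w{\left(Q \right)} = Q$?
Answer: $-3656095$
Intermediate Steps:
$Y{\left(z,q \right)} = -3 + q$ ($Y{\left(z,q \right)} = q - 3 = -3 + q$)
$H{\left(C,R \right)} = -5 - C$ ($H{\left(C,R \right)} = \left(-3 - 2\right) - C = -5 - C$)
$u{\left(n,s \right)} = s \left(3 + n\right)$ ($u{\left(n,s \right)} = \left(3 + n\right) s = s \left(3 + n\right)$)
$-3657175 - u{\left(B{\left(-28 \right)},18 + H{\left(-3,5 \right)} 21 \right)} = -3657175 - \left(18 + \left(-5 - -3\right) 21\right) \left(3 + 42\right) = -3657175 - \left(18 + \left(-5 + 3\right) 21\right) 45 = -3657175 - \left(18 - 42\right) 45 = -3657175 - \left(-24\right) 45 = -3657175 - -1080 = -3657175 + 1080 = -3656095$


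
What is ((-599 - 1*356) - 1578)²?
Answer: 6416089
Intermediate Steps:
((-599 - 1*356) - 1578)² = ((-599 - 356) - 1578)² = (-955 - 1578)² = (-2533)² = 6416089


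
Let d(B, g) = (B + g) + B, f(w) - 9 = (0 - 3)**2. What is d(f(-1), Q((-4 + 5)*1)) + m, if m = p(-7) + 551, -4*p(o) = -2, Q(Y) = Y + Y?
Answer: 1179/2 ≈ 589.50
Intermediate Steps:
Q(Y) = 2*Y
f(w) = 18 (f(w) = 9 + (0 - 3)**2 = 9 + (-3)**2 = 9 + 9 = 18)
d(B, g) = g + 2*B
p(o) = 1/2 (p(o) = -1/4*(-2) = 1/2)
m = 1103/2 (m = 1/2 + 551 = 1103/2 ≈ 551.50)
d(f(-1), Q((-4 + 5)*1)) + m = (2*((-4 + 5)*1) + 2*18) + 1103/2 = (2*(1*1) + 36) + 1103/2 = (2*1 + 36) + 1103/2 = (2 + 36) + 1103/2 = 38 + 1103/2 = 1179/2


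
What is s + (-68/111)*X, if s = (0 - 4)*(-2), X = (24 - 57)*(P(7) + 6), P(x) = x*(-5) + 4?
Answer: -18404/37 ≈ -497.41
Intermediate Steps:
P(x) = 4 - 5*x (P(x) = -5*x + 4 = 4 - 5*x)
X = 825 (X = (24 - 57)*((4 - 5*7) + 6) = -33*((4 - 35) + 6) = -33*(-31 + 6) = -33*(-25) = 825)
s = 8 (s = -4*(-2) = 8)
s + (-68/111)*X = 8 - 68/111*825 = 8 - 18700/37 = -18404/37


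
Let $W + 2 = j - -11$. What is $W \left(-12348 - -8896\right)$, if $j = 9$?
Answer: $-62136$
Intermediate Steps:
$W = 18$ ($W = -2 + \left(9 - -11\right) = -2 + \left(9 + 11\right) = -2 + 20 = 18$)
$W \left(-12348 - -8896\right) = 18 \left(-12348 - -8896\right) = 18 \left(-12348 + 8896\right) = 18 \left(-3452\right) = -62136$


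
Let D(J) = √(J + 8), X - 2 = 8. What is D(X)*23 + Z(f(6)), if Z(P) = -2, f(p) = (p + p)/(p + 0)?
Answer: -2 + 69*√2 ≈ 95.581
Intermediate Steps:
X = 10 (X = 2 + 8 = 10)
f(p) = 2 (f(p) = (2*p)/p = 2)
D(J) = √(8 + J)
D(X)*23 + Z(f(6)) = √(8 + 10)*23 - 2 = √18*23 - 2 = (3*√2)*23 - 2 = 69*√2 - 2 = -2 + 69*√2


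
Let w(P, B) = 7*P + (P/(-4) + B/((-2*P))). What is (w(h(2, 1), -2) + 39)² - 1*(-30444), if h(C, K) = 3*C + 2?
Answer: 2503441/64 ≈ 39116.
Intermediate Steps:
h(C, K) = 2 + 3*C
w(P, B) = 27*P/4 - B/(2*P) (w(P, B) = 7*P + (P*(-¼) + B*(-1/(2*P))) = 7*P + (-P/4 - B/(2*P)) = 27*P/4 - B/(2*P))
(w(h(2, 1), -2) + 39)² - 1*(-30444) = ((27*(2 + 3*2)/4 - ½*(-2)/(2 + 3*2)) + 39)² - 1*(-30444) = ((27*(2 + 6)/4 - ½*(-2)/(2 + 6)) + 39)² + 30444 = (((27/4)*8 - ½*(-2)/8) + 39)² + 30444 = ((54 - ½*(-2)*⅛) + 39)² + 30444 = ((54 + ⅛) + 39)² + 30444 = (433/8 + 39)² + 30444 = (745/8)² + 30444 = 555025/64 + 30444 = 2503441/64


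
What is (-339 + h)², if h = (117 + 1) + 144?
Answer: 5929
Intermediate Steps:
h = 262 (h = 118 + 144 = 262)
(-339 + h)² = (-339 + 262)² = (-77)² = 5929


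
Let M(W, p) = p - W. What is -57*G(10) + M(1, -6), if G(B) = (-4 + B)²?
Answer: -2059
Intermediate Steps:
-57*G(10) + M(1, -6) = -57*(-4 + 10)² + (-6 - 1*1) = -57*6² + (-6 - 1) = -57*36 - 7 = -2052 - 7 = -2059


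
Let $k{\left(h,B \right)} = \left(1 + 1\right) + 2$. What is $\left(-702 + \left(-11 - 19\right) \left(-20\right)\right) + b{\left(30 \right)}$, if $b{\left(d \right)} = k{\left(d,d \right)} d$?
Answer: $18$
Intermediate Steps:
$k{\left(h,B \right)} = 4$ ($k{\left(h,B \right)} = 2 + 2 = 4$)
$b{\left(d \right)} = 4 d$
$\left(-702 + \left(-11 - 19\right) \left(-20\right)\right) + b{\left(30 \right)} = \left(-702 + \left(-11 - 19\right) \left(-20\right)\right) + 4 \cdot 30 = \left(-702 - -600\right) + 120 = \left(-702 + 600\right) + 120 = -102 + 120 = 18$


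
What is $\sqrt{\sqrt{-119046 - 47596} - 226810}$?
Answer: $\sqrt{-226810 + i \sqrt{166642}} \approx 0.429 + 476.25 i$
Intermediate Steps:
$\sqrt{\sqrt{-119046 - 47596} - 226810} = \sqrt{\sqrt{-166642} - 226810} = \sqrt{i \sqrt{166642} - 226810} = \sqrt{-226810 + i \sqrt{166642}}$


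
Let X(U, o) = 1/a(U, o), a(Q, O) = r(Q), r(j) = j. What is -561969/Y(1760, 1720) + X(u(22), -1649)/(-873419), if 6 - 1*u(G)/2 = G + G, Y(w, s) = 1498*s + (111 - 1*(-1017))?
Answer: -9325852993787/42776631830168 ≈ -0.21801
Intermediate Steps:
Y(w, s) = 1128 + 1498*s (Y(w, s) = 1498*s + (111 + 1017) = 1498*s + 1128 = 1128 + 1498*s)
a(Q, O) = Q
u(G) = 12 - 4*G (u(G) = 12 - 2*(G + G) = 12 - 4*G)
X(U, o) = 1/U
-561969/Y(1760, 1720) + X(u(22), -1649)/(-873419) = -561969/(1128 + 1498*1720) + 1/((12 - 4*22)*(-873419)) = -561969/(1128 + 2576560) - 1/873419/(12 - 88) = -561969/2577688 - 1/873419/(-76) = -561969*1/2577688 - 1/76*(-1/873419) = -561969/2577688 + 1/66379844 = -9325852993787/42776631830168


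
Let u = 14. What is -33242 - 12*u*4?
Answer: -33914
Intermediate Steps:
-33242 - 12*u*4 = -33242 - 12*14*4 = -33242 - 168*4 = -33242 - 1*672 = -33242 - 672 = -33914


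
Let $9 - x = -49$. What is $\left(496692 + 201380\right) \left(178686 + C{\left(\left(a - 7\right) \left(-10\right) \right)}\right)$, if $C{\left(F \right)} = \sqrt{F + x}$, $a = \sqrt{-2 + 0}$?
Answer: $124735693392 + 698072 \sqrt{128 - 10 i \sqrt{2}} \approx 1.2474 \cdot 10^{11} - 4.3563 \cdot 10^{5} i$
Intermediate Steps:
$x = 58$ ($x = 9 - -49 = 9 + 49 = 58$)
$a = i \sqrt{2}$ ($a = \sqrt{-2} = i \sqrt{2} \approx 1.4142 i$)
$C{\left(F \right)} = \sqrt{58 + F}$ ($C{\left(F \right)} = \sqrt{F + 58} = \sqrt{58 + F}$)
$\left(496692 + 201380\right) \left(178686 + C{\left(\left(a - 7\right) \left(-10\right) \right)}\right) = \left(496692 + 201380\right) \left(178686 + \sqrt{58 + \left(i \sqrt{2} - 7\right) \left(-10\right)}\right) = 698072 \left(178686 + \sqrt{58 + \left(-7 + i \sqrt{2}\right) \left(-10\right)}\right) = 698072 \left(178686 + \sqrt{58 + \left(70 - 10 i \sqrt{2}\right)}\right) = 698072 \left(178686 + \sqrt{128 - 10 i \sqrt{2}}\right) = 124735693392 + 698072 \sqrt{128 - 10 i \sqrt{2}}$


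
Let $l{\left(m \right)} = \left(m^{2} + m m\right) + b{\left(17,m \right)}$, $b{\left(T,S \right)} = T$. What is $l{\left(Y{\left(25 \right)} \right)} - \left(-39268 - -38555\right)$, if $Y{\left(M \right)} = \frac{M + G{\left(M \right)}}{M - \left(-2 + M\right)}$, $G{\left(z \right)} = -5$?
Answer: $930$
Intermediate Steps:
$Y{\left(M \right)} = - \frac{5}{2} + \frac{M}{2}$ ($Y{\left(M \right)} = \frac{M - 5}{M - \left(-2 + M\right)} = \frac{-5 + M}{2} = \left(-5 + M\right) \frac{1}{2} = - \frac{5}{2} + \frac{M}{2}$)
$l{\left(m \right)} = 17 + 2 m^{2}$ ($l{\left(m \right)} = \left(m^{2} + m m\right) + 17 = \left(m^{2} + m^{2}\right) + 17 = 2 m^{2} + 17 = 17 + 2 m^{2}$)
$l{\left(Y{\left(25 \right)} \right)} - \left(-39268 - -38555\right) = \left(17 + 2 \left(- \frac{5}{2} + \frac{1}{2} \cdot 25\right)^{2}\right) - \left(-39268 - -38555\right) = \left(17 + 2 \left(- \frac{5}{2} + \frac{25}{2}\right)^{2}\right) - \left(-39268 + 38555\right) = \left(17 + 2 \cdot 10^{2}\right) - -713 = \left(17 + 2 \cdot 100\right) + 713 = \left(17 + 200\right) + 713 = 217 + 713 = 930$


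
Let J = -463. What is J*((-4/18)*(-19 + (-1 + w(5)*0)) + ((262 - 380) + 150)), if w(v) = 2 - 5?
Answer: -151864/9 ≈ -16874.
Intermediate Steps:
w(v) = -3
J*((-4/18)*(-19 + (-1 + w(5)*0)) + ((262 - 380) + 150)) = -463*((-4/18)*(-19 + (-1 - 3*0)) + ((262 - 380) + 150)) = -463*((-4*1/18)*(-19 + (-1 + 0)) + (-118 + 150)) = -463*(-2*(-19 - 1)/9 + 32) = -463*(-2/9*(-20) + 32) = -463*(40/9 + 32) = -463*328/9 = -151864/9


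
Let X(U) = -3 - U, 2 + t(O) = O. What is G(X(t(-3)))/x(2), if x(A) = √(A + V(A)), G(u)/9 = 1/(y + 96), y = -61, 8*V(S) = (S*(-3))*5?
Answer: -18*I*√7/245 ≈ -0.19438*I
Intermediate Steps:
t(O) = -2 + O
V(S) = -15*S/8 (V(S) = ((S*(-3))*5)/8 = (-3*S*5)/8 = (-15*S)/8 = -15*S/8)
G(u) = 9/35 (G(u) = 9/(-61 + 96) = 9/35)
x(A) = √14*√(-A)/4 (x(A) = √(A - 15*A/8) = √(-7*A/8) = √14*√(-A)/4)
G(X(t(-3)))/x(2) = 9/(35*((√14*√(-1*2)/4))) = 9/(35*((√14*√(-2)/4))) = 9/(35*((√14*(I*√2)/4))) = 9/(35*((I*√7/2))) = 9*(-2*I*√7/7)/35 = -18*I*√7/245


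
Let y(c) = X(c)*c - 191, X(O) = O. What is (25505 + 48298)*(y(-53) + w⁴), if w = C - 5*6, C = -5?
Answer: 110943843129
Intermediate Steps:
y(c) = -191 + c² (y(c) = c*c - 191 = c² - 191 = -191 + c²)
w = -35 (w = -5 - 5*6 = -5 - 30 = -35)
(25505 + 48298)*(y(-53) + w⁴) = (25505 + 48298)*((-191 + (-53)²) + (-35)⁴) = 73803*((-191 + 2809) + 1500625) = 73803*(2618 + 1500625) = 73803*1503243 = 110943843129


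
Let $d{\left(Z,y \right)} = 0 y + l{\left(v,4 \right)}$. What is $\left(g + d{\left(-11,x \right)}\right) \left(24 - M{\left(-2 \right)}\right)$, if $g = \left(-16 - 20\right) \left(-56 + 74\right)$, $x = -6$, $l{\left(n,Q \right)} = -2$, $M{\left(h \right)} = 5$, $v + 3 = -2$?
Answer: $-12350$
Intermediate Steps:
$v = -5$ ($v = -3 - 2 = -5$)
$d{\left(Z,y \right)} = -2$ ($d{\left(Z,y \right)} = 0 y - 2 = 0 - 2 = -2$)
$g = -648$ ($g = \left(-36\right) 18 = -648$)
$\left(g + d{\left(-11,x \right)}\right) \left(24 - M{\left(-2 \right)}\right) = \left(-648 - 2\right) \left(24 - 5\right) = - 650 \left(24 - 5\right) = \left(-650\right) 19 = -12350$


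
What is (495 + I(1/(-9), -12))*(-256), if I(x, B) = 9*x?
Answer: -126464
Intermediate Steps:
(495 + I(1/(-9), -12))*(-256) = (495 + 9/(-9))*(-256) = (495 + 9*(-⅑))*(-256) = (495 - 1)*(-256) = 494*(-256) = -126464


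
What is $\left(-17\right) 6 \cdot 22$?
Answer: $-2244$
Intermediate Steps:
$\left(-17\right) 6 \cdot 22 = \left(-102\right) 22 = -2244$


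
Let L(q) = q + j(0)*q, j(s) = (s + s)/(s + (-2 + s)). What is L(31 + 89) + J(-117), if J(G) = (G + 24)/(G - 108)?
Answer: 9031/75 ≈ 120.41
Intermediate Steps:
j(s) = 2*s/(-2 + 2*s) (j(s) = (2*s)/(-2 + 2*s) = 2*s/(-2 + 2*s))
J(G) = (24 + G)/(-108 + G)
L(q) = q (L(q) = q + (0/(-1 + 0))*q = q + (0/(-1))*q = q + (0*(-1))*q = q + 0*q = q + 0 = q)
L(31 + 89) + J(-117) = (31 + 89) + (24 - 117)/(-108 - 117) = 120 - 93/(-225) = 120 - 1/225*(-93) = 120 + 31/75 = 9031/75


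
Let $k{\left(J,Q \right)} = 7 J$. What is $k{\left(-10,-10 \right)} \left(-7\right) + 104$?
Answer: $594$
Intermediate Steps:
$k{\left(-10,-10 \right)} \left(-7\right) + 104 = 7 \left(-10\right) \left(-7\right) + 104 = \left(-70\right) \left(-7\right) + 104 = 490 + 104 = 594$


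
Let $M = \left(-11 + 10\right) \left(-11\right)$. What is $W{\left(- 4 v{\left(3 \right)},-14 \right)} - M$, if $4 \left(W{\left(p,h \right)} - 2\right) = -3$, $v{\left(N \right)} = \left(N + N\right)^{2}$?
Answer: $- \frac{39}{4} \approx -9.75$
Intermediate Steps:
$v{\left(N \right)} = 4 N^{2}$ ($v{\left(N \right)} = \left(2 N\right)^{2} = 4 N^{2}$)
$W{\left(p,h \right)} = \frac{5}{4}$ ($W{\left(p,h \right)} = 2 + \frac{1}{4} \left(-3\right) = 2 - \frac{3}{4} = \frac{5}{4}$)
$M = 11$ ($M = \left(-1\right) \left(-11\right) = 11$)
$W{\left(- 4 v{\left(3 \right)},-14 \right)} - M = \frac{5}{4} - 11 = - \frac{39}{4}$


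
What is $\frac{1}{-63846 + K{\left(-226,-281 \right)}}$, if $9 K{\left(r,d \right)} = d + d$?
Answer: $- \frac{9}{575176} \approx -1.5647 \cdot 10^{-5}$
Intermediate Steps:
$K{\left(r,d \right)} = \frac{2 d}{9}$ ($K{\left(r,d \right)} = \frac{d + d}{9} = \frac{2 d}{9}$)
$\frac{1}{-63846 + K{\left(-226,-281 \right)}} = \frac{1}{-63846 + \frac{2}{9} \left(-281\right)} = \frac{1}{-63846 - \frac{562}{9}} = \frac{1}{- \frac{575176}{9}} = - \frac{9}{575176}$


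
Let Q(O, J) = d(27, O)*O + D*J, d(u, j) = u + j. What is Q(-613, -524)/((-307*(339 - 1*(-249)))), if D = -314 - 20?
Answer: -89039/30086 ≈ -2.9595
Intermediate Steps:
d(u, j) = j + u
D = -334
Q(O, J) = -334*J + O*(27 + O) (Q(O, J) = (O + 27)*O - 334*J = (27 + O)*O - 334*J = O*(27 + O) - 334*J = -334*J + O*(27 + O))
Q(-613, -524)/((-307*(339 - 1*(-249)))) = (-334*(-524) - 613*(27 - 613))/((-307*(339 - 1*(-249)))) = (175016 - 613*(-586))/((-307*(339 + 249))) = (175016 + 359218)/((-307*588)) = 534234/(-180516) = 534234*(-1/180516) = -89039/30086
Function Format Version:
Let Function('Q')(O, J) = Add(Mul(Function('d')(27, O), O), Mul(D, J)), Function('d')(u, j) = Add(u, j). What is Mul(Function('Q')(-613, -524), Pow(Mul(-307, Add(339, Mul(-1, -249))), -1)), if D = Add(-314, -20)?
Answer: Rational(-89039, 30086) ≈ -2.9595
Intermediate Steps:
Function('d')(u, j) = Add(j, u)
D = -334
Function('Q')(O, J) = Add(Mul(-334, J), Mul(O, Add(27, O))) (Function('Q')(O, J) = Add(Mul(Add(O, 27), O), Mul(-334, J)) = Add(Mul(Add(27, O), O), Mul(-334, J)) = Add(Mul(O, Add(27, O)), Mul(-334, J)) = Add(Mul(-334, J), Mul(O, Add(27, O))))
Mul(Function('Q')(-613, -524), Pow(Mul(-307, Add(339, Mul(-1, -249))), -1)) = Mul(Add(Mul(-334, -524), Mul(-613, Add(27, -613))), Pow(Mul(-307, Add(339, Mul(-1, -249))), -1)) = Mul(Add(175016, Mul(-613, -586)), Pow(Mul(-307, Add(339, 249)), -1)) = Mul(Add(175016, 359218), Pow(Mul(-307, 588), -1)) = Mul(534234, Pow(-180516, -1)) = Mul(534234, Rational(-1, 180516)) = Rational(-89039, 30086)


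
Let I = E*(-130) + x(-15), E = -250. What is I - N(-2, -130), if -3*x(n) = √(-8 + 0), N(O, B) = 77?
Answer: 32423 - 2*I*√2/3 ≈ 32423.0 - 0.94281*I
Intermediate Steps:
x(n) = -2*I*√2/3 (x(n) = -√(-8 + 0)/3 = -2*I*√2/3)
I = 32500 - 2*I*√2/3 (I = -250*(-130) - 2*I*√2/3 = 32500 - 2*I*√2/3 ≈ 32500.0 - 0.94281*I)
I - N(-2, -130) = (32500 - 2*I*√2/3) - 1*77 = (32500 - 2*I*√2/3) - 77 = 32423 - 2*I*√2/3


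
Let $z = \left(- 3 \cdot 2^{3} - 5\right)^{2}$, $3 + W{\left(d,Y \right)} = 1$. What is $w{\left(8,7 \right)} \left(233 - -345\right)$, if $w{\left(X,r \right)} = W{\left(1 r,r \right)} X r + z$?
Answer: $421362$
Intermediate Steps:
$W{\left(d,Y \right)} = -2$ ($W{\left(d,Y \right)} = -3 + 1 = -2$)
$z = 841$ ($z = \left(\left(-3\right) 8 - 5\right)^{2} = \left(-24 - 5\right)^{2} = \left(-29\right)^{2} = 841$)
$w{\left(X,r \right)} = 841 - 2 X r$ ($w{\left(X,r \right)} = - 2 X r + 841 = 841 - 2 X r$)
$w{\left(8,7 \right)} \left(233 - -345\right) = \left(841 - 16 \cdot 7\right) \left(233 - -345\right) = \left(841 - 112\right) \left(233 + 345\right) = 729 \cdot 578 = 421362$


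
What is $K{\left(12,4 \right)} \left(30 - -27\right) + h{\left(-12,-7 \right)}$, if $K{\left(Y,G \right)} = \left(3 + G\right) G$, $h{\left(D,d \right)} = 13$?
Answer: $1609$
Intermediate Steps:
$K{\left(Y,G \right)} = G \left(3 + G\right)$
$K{\left(12,4 \right)} \left(30 - -27\right) + h{\left(-12,-7 \right)} = 4 \left(3 + 4\right) \left(30 - -27\right) + 13 = 4 \cdot 7 \left(30 + 27\right) + 13 = 28 \cdot 57 + 13 = 1596 + 13 = 1609$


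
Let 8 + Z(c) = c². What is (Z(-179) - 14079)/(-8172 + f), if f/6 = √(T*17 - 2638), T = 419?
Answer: -4075558/1850559 - 8977*√4485/5551677 ≈ -2.3106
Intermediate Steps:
Z(c) = -8 + c²
f = 6*√4485 (f = 6*√(419*17 - 2638) = 6*√(7123 - 2638) = 6*√4485 ≈ 401.82)
(Z(-179) - 14079)/(-8172 + f) = ((-8 + (-179)²) - 14079)/(-8172 + 6*√4485) = ((-8 + 32041) - 14079)/(-8172 + 6*√4485) = (32033 - 14079)/(-8172 + 6*√4485) = 17954/(-8172 + 6*√4485)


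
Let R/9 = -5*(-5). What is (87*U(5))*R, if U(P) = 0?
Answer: 0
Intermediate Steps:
R = 225 (R = 9*(-5*(-5)) = 9*25 = 225)
(87*U(5))*R = (87*0)*225 = 0*225 = 0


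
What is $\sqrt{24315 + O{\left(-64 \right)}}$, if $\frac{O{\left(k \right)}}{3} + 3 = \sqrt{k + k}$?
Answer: $\sqrt{24306 + 24 i \sqrt{2}} \approx 155.9 + 0.109 i$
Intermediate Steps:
$O{\left(k \right)} = -9 + 3 \sqrt{2} \sqrt{k}$ ($O{\left(k \right)} = -9 + 3 \sqrt{k + k} = -9 + 3 \sqrt{2 k} = -9 + 3 \sqrt{2} \sqrt{k}$)
$\sqrt{24315 + O{\left(-64 \right)}} = \sqrt{24315 - \left(9 - 3 \sqrt{2} \sqrt{-64}\right)} = \sqrt{24315 - \left(9 - 3 \sqrt{2} \cdot 8 i\right)} = \sqrt{24315 - \left(9 - 24 i \sqrt{2}\right)} = \sqrt{24306 + 24 i \sqrt{2}}$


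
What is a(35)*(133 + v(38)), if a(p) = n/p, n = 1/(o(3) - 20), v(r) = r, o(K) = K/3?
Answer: -9/35 ≈ -0.25714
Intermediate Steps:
o(K) = K/3 (o(K) = K*(1/3) = K/3)
n = -1/19 (n = 1/((1/3)*3 - 20) = 1/(1 - 20) = 1/(-19) = -1/19 ≈ -0.052632)
a(p) = -1/(19*p)
a(35)*(133 + v(38)) = (-1/19/35)*(133 + 38) = -1/19*1/35*171 = -1/665*171 = -9/35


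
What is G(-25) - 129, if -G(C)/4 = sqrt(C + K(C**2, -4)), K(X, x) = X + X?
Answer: -269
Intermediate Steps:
K(X, x) = 2*X
G(C) = -4*sqrt(C + 2*C**2)
G(-25) - 129 = -4*sqrt(-25*(1 + 2*(-25))) - 129 = -4*sqrt(-25*(1 - 50)) - 129 = -4*sqrt(-25*(-49)) - 129 = -4*sqrt(1225) - 129 = -4*35 - 129 = -140 - 129 = -269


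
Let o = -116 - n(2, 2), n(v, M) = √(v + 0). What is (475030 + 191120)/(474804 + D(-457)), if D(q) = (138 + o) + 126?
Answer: 158194637400/112789701151 + 333075*√2/112789701151 ≈ 1.4026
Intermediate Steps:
n(v, M) = √v
o = -116 - √2 ≈ -117.41
D(q) = 148 - √2 (D(q) = (138 + (-116 - √2)) + 126 = (22 - √2) + 126 = 148 - √2)
(475030 + 191120)/(474804 + D(-457)) = (475030 + 191120)/(474804 + (148 - √2)) = 666150/(474952 - √2)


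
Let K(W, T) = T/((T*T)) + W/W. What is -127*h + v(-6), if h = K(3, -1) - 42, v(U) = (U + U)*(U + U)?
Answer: 5478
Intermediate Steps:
v(U) = 4*U² (v(U) = (2*U)*(2*U) = 4*U²)
K(W, T) = 1 + 1/T (K(W, T) = T/(T²) + 1 = T/T² + 1 = 1/T + 1 = 1 + 1/T)
h = -42 (h = (1 - 1)/(-1) - 42 = -1*0 - 42 = 0 - 42 = -42)
-127*h + v(-6) = -127*(-42) + 4*(-6)² = 5334 + 4*36 = 5334 + 144 = 5478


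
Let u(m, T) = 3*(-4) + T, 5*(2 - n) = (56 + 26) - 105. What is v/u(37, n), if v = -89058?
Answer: 148430/9 ≈ 16492.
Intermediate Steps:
n = 33/5 (n = 2 - ((56 + 26) - 105)/5 = 2 - (82 - 105)/5 = 2 - 1/5*(-23) = 2 + 23/5 = 33/5 ≈ 6.6000)
u(m, T) = -12 + T
v/u(37, n) = -89058/(-12 + 33/5) = -89058/(-27/5) = -89058*(-5/27) = 148430/9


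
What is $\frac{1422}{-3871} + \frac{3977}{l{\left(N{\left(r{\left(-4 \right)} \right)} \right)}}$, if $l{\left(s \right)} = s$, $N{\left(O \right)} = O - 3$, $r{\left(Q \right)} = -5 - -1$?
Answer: $- \frac{27857}{49} \approx -568.51$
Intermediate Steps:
$r{\left(Q \right)} = -4$ ($r{\left(Q \right)} = -5 + 1 = -4$)
$N{\left(O \right)} = -3 + O$
$\frac{1422}{-3871} + \frac{3977}{l{\left(N{\left(r{\left(-4 \right)} \right)} \right)}} = \frac{1422}{-3871} + \frac{3977}{-3 - 4} = 1422 \left(- \frac{1}{3871}\right) + \frac{3977}{-7} = - \frac{18}{49} + 3977 \left(- \frac{1}{7}\right) = - \frac{18}{49} - \frac{3977}{7} = - \frac{27857}{49}$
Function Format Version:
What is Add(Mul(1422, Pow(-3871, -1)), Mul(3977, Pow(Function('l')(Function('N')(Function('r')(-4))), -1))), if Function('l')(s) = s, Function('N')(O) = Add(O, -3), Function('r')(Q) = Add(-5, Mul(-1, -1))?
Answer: Rational(-27857, 49) ≈ -568.51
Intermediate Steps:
Function('r')(Q) = -4 (Function('r')(Q) = Add(-5, 1) = -4)
Function('N')(O) = Add(-3, O)
Add(Mul(1422, Pow(-3871, -1)), Mul(3977, Pow(Function('l')(Function('N')(Function('r')(-4))), -1))) = Add(Mul(1422, Pow(-3871, -1)), Mul(3977, Pow(Add(-3, -4), -1))) = Add(Mul(1422, Rational(-1, 3871)), Mul(3977, Pow(-7, -1))) = Add(Rational(-18, 49), Mul(3977, Rational(-1, 7))) = Add(Rational(-18, 49), Rational(-3977, 7)) = Rational(-27857, 49)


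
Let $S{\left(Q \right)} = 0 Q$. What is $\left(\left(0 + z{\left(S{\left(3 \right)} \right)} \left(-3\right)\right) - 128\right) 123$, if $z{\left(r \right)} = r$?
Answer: $-15744$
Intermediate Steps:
$S{\left(Q \right)} = 0$
$\left(\left(0 + z{\left(S{\left(3 \right)} \right)} \left(-3\right)\right) - 128\right) 123 = \left(\left(0 + 0 \left(-3\right)\right) - 128\right) 123 = \left(\left(0 + 0\right) - 128\right) 123 = \left(0 - 128\right) 123 = \left(-128\right) 123 = -15744$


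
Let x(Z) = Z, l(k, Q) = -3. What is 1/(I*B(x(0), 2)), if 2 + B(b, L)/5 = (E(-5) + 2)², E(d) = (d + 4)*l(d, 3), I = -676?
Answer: -1/77740 ≈ -1.2863e-5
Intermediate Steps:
E(d) = -12 - 3*d (E(d) = (d + 4)*(-3) = (4 + d)*(-3) = -12 - 3*d)
B(b, L) = 115 (B(b, L) = -10 + 5*((-12 - 3*(-5)) + 2)² = -10 + 5*((-12 + 15) + 2)² = -10 + 5*(3 + 2)² = -10 + 5*5² = -10 + 5*25 = -10 + 125 = 115)
1/(I*B(x(0), 2)) = 1/(-676*115) = 1/(-77740) = -1/77740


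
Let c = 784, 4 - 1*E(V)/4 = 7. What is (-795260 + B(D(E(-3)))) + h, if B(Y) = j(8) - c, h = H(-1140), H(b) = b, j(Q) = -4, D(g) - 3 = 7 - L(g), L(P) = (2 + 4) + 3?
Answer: -797188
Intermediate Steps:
E(V) = -12 (E(V) = 16 - 4*7 = 16 - 28 = -12)
L(P) = 9 (L(P) = 6 + 3 = 9)
D(g) = 1 (D(g) = 3 + (7 - 1*9) = 3 + (7 - 9) = 3 - 2 = 1)
h = -1140
B(Y) = -788 (B(Y) = -4 - 1*784 = -4 - 784 = -788)
(-795260 + B(D(E(-3)))) + h = (-795260 - 788) - 1140 = -796048 - 1140 = -797188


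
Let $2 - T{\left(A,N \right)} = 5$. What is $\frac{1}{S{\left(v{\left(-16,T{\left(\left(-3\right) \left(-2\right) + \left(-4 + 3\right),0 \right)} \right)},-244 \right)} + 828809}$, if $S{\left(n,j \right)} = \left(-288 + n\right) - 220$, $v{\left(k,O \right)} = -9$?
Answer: $\frac{1}{828292} \approx 1.2073 \cdot 10^{-6}$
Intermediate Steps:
$T{\left(A,N \right)} = -3$ ($T{\left(A,N \right)} = 2 - 5 = -3$)
$S{\left(n,j \right)} = -508 + n$
$\frac{1}{S{\left(v{\left(-16,T{\left(\left(-3\right) \left(-2\right) + \left(-4 + 3\right),0 \right)} \right)},-244 \right)} + 828809} = \frac{1}{\left(-508 - 9\right) + 828809} = \frac{1}{-517 + 828809} = \frac{1}{828292}$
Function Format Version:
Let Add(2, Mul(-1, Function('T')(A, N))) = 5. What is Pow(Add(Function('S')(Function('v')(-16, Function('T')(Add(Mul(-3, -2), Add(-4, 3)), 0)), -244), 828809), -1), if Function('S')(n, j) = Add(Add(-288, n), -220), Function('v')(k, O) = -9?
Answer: Rational(1, 828292) ≈ 1.2073e-6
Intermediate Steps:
Function('T')(A, N) = -3 (Function('T')(A, N) = Add(2, Mul(-1, 5)) = Add(2, -5) = -3)
Function('S')(n, j) = Add(-508, n)
Pow(Add(Function('S')(Function('v')(-16, Function('T')(Add(Mul(-3, -2), Add(-4, 3)), 0)), -244), 828809), -1) = Pow(Add(Add(-508, -9), 828809), -1) = Pow(Add(-517, 828809), -1) = Pow(828292, -1) = Rational(1, 828292)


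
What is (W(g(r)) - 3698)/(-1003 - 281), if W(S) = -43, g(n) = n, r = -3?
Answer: 1247/428 ≈ 2.9136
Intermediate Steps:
(W(g(r)) - 3698)/(-1003 - 281) = (-43 - 3698)/(-1003 - 281) = -3741/(-1284) = -3741*(-1/1284) = 1247/428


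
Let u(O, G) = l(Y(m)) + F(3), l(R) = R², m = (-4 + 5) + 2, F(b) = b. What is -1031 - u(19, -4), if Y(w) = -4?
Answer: -1050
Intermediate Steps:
m = 3 (m = 1 + 2 = 3)
u(O, G) = 19 (u(O, G) = (-4)² + 3 = 16 + 3 = 19)
-1031 - u(19, -4) = -1031 - 1*19 = -1031 - 19 = -1050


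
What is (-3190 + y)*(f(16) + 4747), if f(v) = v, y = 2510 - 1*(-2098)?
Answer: 6753934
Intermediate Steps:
y = 4608 (y = 2510 + 2098 = 4608)
(-3190 + y)*(f(16) + 4747) = (-3190 + 4608)*(16 + 4747) = 1418*4763 = 6753934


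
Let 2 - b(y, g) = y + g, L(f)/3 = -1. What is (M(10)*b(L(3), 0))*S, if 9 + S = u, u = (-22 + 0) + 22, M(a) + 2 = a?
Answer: -360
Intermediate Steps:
M(a) = -2 + a
L(f) = -3 (L(f) = 3*(-1) = -3)
b(y, g) = 2 - g - y (b(y, g) = 2 - (y + g) = 2 - (g + y) = 2 + (-g - y) = 2 - g - y)
u = 0 (u = -22 + 22 = 0)
S = -9 (S = -9 + 0 = -9)
(M(10)*b(L(3), 0))*S = ((-2 + 10)*(2 - 1*0 - 1*(-3)))*(-9) = (8*(2 + 0 + 3))*(-9) = (8*5)*(-9) = 40*(-9) = -360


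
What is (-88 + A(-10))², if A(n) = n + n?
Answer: 11664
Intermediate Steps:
A(n) = 2*n
(-88 + A(-10))² = (-88 + 2*(-10))² = (-88 - 20)² = (-108)² = 11664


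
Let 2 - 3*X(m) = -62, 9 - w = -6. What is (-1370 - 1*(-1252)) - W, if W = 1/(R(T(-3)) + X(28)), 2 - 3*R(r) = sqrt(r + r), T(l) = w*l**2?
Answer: -26797/227 - sqrt(30)/454 ≈ -118.06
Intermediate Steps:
w = 15 (w = 9 - 1*(-6) = 9 + 6 = 15)
X(m) = 64/3 (X(m) = 2/3 - 1/3*(-62) = 2/3 + 62/3 = 64/3)
T(l) = 15*l**2
R(r) = 2/3 - sqrt(2)*sqrt(r)/3 (R(r) = 2/3 - sqrt(r + r)/3 = 2/3 - sqrt(2)*sqrt(r)/3)
W = 1/(22 - sqrt(30)) (W = 1/((2/3 - sqrt(2)*sqrt(15*(-3)**2)/3) + 64/3) = 1/((2/3 - sqrt(2)*sqrt(15*9)/3) + 64/3) = 1/((2/3 - sqrt(2)*sqrt(135)/3) + 64/3) = 1/((2/3 - sqrt(2)*3*sqrt(15)/3) + 64/3) = 1/((2/3 - sqrt(30)) + 64/3) = 1/(22 - sqrt(30)) ≈ 0.060522)
(-1370 - 1*(-1252)) - W = (-1370 - 1*(-1252)) - (11/227 + sqrt(30)/454) = (-1370 + 1252) + (-11/227 - sqrt(30)/454) = -118 + (-11/227 - sqrt(30)/454) = -26797/227 - sqrt(30)/454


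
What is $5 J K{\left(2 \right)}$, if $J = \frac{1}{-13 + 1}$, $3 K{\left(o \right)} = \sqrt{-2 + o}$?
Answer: $0$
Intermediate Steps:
$K{\left(o \right)} = \frac{\sqrt{-2 + o}}{3}$
$J = - \frac{1}{12}$ ($J = \frac{1}{-12} = - \frac{1}{12} \approx -0.083333$)
$5 J K{\left(2 \right)} = 5 \left(- \frac{1}{12}\right) \frac{\sqrt{-2 + 2}}{3} = - \frac{5 \frac{\sqrt{0}}{3}}{12} = - \frac{5 \cdot \frac{1}{3} \cdot 0}{12} = \left(- \frac{5}{12}\right) 0 = 0$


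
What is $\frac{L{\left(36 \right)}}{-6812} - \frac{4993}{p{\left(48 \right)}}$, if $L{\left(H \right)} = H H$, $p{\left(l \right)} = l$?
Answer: $- \frac{8518631}{81744} \approx -104.21$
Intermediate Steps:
$L{\left(H \right)} = H^{2}$
$\frac{L{\left(36 \right)}}{-6812} - \frac{4993}{p{\left(48 \right)}} = \frac{36^{2}}{-6812} - \frac{4993}{48} = 1296 \left(- \frac{1}{6812}\right) - \frac{4993}{48} = - \frac{324}{1703} - \frac{4993}{48} = - \frac{8518631}{81744}$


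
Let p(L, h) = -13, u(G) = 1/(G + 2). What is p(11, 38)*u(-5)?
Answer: 13/3 ≈ 4.3333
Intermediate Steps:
u(G) = 1/(2 + G)
p(11, 38)*u(-5) = -13/(2 - 5) = -13/(-3) = -13*(-⅓) = 13/3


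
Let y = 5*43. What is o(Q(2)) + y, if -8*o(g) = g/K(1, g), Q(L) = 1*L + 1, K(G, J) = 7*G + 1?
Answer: 13757/64 ≈ 214.95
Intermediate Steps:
K(G, J) = 1 + 7*G
Q(L) = 1 + L (Q(L) = L + 1 = 1 + L)
y = 215
o(g) = -g/64 (o(g) = -g/(8*(1 + 7*1)) = -g/(8*(1 + 7)) = -g/(8*8) = -g/64)
o(Q(2)) + y = -(1 + 2)/64 + 215 = -1/64*3 + 215 = -3/64 + 215 = 13757/64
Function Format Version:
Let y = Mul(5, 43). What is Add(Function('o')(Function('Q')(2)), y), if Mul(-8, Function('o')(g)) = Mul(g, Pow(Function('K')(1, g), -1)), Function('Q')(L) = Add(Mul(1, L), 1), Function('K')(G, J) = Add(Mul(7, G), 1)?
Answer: Rational(13757, 64) ≈ 214.95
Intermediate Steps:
Function('K')(G, J) = Add(1, Mul(7, G))
Function('Q')(L) = Add(1, L) (Function('Q')(L) = Add(L, 1) = Add(1, L))
y = 215
Function('o')(g) = Mul(Rational(-1, 64), g) (Function('o')(g) = Mul(Rational(-1, 8), Mul(g, Pow(Add(1, Mul(7, 1)), -1))) = Mul(Rational(-1, 8), Mul(g, Pow(Add(1, 7), -1))) = Mul(Rational(-1, 8), Mul(g, Pow(8, -1))) = Mul(Rational(-1, 8), Mul(g, Rational(1, 8))) = Mul(Rational(-1, 8), Mul(Rational(1, 8), g)) = Mul(Rational(-1, 64), g))
Add(Function('o')(Function('Q')(2)), y) = Add(Mul(Rational(-1, 64), Add(1, 2)), 215) = Add(Mul(Rational(-1, 64), 3), 215) = Add(Rational(-3, 64), 215) = Rational(13757, 64)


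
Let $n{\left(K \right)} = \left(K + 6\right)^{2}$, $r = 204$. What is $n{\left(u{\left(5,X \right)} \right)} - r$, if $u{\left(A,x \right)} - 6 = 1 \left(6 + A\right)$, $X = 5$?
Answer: $325$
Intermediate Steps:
$u{\left(A,x \right)} = 12 + A$ ($u{\left(A,x \right)} = 6 + 1 \left(6 + A\right) = 6 + \left(6 + A\right) = 12 + A$)
$n{\left(K \right)} = \left(6 + K\right)^{2}$
$n{\left(u{\left(5,X \right)} \right)} - r = \left(6 + \left(12 + 5\right)\right)^{2} - 204 = \left(6 + 17\right)^{2} - 204 = 23^{2} - 204 = 529 - 204 = 325$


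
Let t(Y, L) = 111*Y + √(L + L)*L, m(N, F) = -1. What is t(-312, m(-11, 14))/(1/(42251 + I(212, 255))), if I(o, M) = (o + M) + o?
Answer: -1486751760 - 42930*I*√2 ≈ -1.4868e+9 - 60712.0*I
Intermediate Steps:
I(o, M) = M + 2*o (I(o, M) = (M + o) + o = M + 2*o)
t(Y, L) = 111*Y + √2*L^(3/2) (t(Y, L) = 111*Y + √(2*L)*L = 111*Y + (√2*√L)*L = 111*Y + √2*L^(3/2))
t(-312, m(-11, 14))/(1/(42251 + I(212, 255))) = (111*(-312) + √2*(-1)^(3/2))/(1/(42251 + (255 + 2*212))) = (-34632 + √2*(-I))/(1/(42251 + (255 + 424))) = (-34632 - I*√2)/(1/(42251 + 679)) = (-34632 - I*√2)/(1/42930) = (-34632 - I*√2)*42930 = -1486751760 - 42930*I*√2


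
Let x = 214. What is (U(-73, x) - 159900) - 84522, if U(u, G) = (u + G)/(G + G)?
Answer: -104612475/428 ≈ -2.4442e+5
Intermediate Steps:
U(u, G) = (G + u)/(2*G) (U(u, G) = (G + u)/((2*G)) = (G + u)*(1/(2*G)) = (G + u)/(2*G))
(U(-73, x) - 159900) - 84522 = ((1/2)*(214 - 73)/214 - 159900) - 84522 = ((1/2)*(1/214)*141 - 159900) - 84522 = (141/428 - 159900) - 84522 = -68437059/428 - 84522 = -104612475/428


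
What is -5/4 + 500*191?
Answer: 381995/4 ≈ 95499.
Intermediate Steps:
-5/4 + 500*191 = -5*¼ + 95500 = -5/4 + 95500 = 381995/4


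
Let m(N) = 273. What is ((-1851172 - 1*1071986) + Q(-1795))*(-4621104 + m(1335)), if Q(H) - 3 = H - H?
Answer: 13507405241805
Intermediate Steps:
Q(H) = 3 (Q(H) = 3 + (H - H) = 3 + 0 = 3)
((-1851172 - 1*1071986) + Q(-1795))*(-4621104 + m(1335)) = ((-1851172 - 1*1071986) + 3)*(-4621104 + 273) = ((-1851172 - 1071986) + 3)*(-4620831) = (-2923158 + 3)*(-4620831) = -2923155*(-4620831) = 13507405241805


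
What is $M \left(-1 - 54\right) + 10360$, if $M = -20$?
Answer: $11460$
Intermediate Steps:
$M \left(-1 - 54\right) + 10360 = - 20 \left(-1 - 54\right) + 10360 = \left(-20\right) \left(-55\right) + 10360 = 1100 + 10360 = 11460$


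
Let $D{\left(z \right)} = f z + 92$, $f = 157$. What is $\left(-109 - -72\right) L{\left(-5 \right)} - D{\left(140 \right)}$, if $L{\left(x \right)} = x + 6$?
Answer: $-22109$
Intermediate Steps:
$D{\left(z \right)} = 92 + 157 z$ ($D{\left(z \right)} = 157 z + 92 = 92 + 157 z$)
$L{\left(x \right)} = 6 + x$
$\left(-109 - -72\right) L{\left(-5 \right)} - D{\left(140 \right)} = \left(-109 - -72\right) \left(6 - 5\right) - \left(92 + 157 \cdot 140\right) = \left(-109 + 72\right) 1 - \left(92 + 21980\right) = \left(-37\right) 1 - 22072 = -37 - 22072 = -22109$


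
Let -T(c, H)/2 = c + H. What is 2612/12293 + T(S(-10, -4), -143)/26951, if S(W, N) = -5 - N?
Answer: 73936396/331308643 ≈ 0.22316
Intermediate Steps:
T(c, H) = -2*H - 2*c (T(c, H) = -2*(c + H) = -2*(H + c) = -2*H - 2*c)
2612/12293 + T(S(-10, -4), -143)/26951 = 2612/12293 + (-2*(-143) - 2*(-5 - 1*(-4)))/26951 = 2612*(1/12293) + (286 - 2*(-5 + 4))*(1/26951) = 2612/12293 + (286 - 2*(-1))*(1/26951) = 2612/12293 + (286 + 2)*(1/26951) = 2612/12293 + 288*(1/26951) = 2612/12293 + 288/26951 = 73936396/331308643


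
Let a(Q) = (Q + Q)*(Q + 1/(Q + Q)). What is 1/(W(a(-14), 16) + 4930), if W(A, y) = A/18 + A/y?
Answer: 48/238867 ≈ 0.00020095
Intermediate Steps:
a(Q) = 2*Q*(Q + 1/(2*Q)) (a(Q) = (2*Q)*(Q + 1/(2*Q)) = 2*Q*(Q + 1/(2*Q)))
W(A, y) = A/18 + A/y (W(A, y) = A*(1/18) + A/y = A/18 + A/y)
1/(W(a(-14), 16) + 4930) = 1/(((1 + 2*(-14)²)/18 + (1 + 2*(-14)²)/16) + 4930) = 1/(((1 + 2*196)/18 + (1 + 2*196)*(1/16)) + 4930) = 1/(((1 + 392)/18 + (1 + 392)*(1/16)) + 4930) = 1/(((1/18)*393 + 393*(1/16)) + 4930) = 1/((131/6 + 393/16) + 4930) = 1/(2227/48 + 4930) = 1/(238867/48) = 48/238867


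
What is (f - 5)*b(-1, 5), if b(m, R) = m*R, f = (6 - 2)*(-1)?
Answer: 45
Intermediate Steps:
f = -4 (f = 4*(-1) = -4)
b(m, R) = R*m
(f - 5)*b(-1, 5) = (-4 - 5)*(5*(-1)) = -9*(-5) = 45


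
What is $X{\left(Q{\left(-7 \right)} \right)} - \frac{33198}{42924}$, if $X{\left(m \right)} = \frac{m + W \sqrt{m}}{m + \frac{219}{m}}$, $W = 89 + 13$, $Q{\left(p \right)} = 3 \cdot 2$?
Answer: $- \frac{384457}{608090} + \frac{12 \sqrt{6}}{5} \approx 5.2465$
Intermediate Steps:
$Q{\left(p \right)} = 6$
$W = 102$
$X{\left(m \right)} = \frac{m + 102 \sqrt{m}}{m + \frac{219}{m}}$
$X{\left(Q{\left(-7 \right)} \right)} - \frac{33198}{42924} = \frac{6^{2} + 102 \cdot 6^{\frac{3}{2}}}{219 + 6^{2}} - \frac{33198}{42924} = \frac{36 + 102 \cdot 6 \sqrt{6}}{219 + 36} - \frac{5533}{7154} = \frac{36 + 612 \sqrt{6}}{255} - \frac{5533}{7154} = \left(\frac{12}{85} + \frac{12 \sqrt{6}}{5}\right) - \frac{5533}{7154} = - \frac{384457}{608090} + \frac{12 \sqrt{6}}{5}$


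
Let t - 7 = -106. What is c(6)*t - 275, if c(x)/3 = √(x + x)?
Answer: -275 - 594*√3 ≈ -1303.8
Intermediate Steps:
t = -99 (t = 7 - 106 = -99)
c(x) = 3*√2*√x (c(x) = 3*√(x + x) = 3*√(2*x) = 3*(√2*√x) = 3*√2*√x)
c(6)*t - 275 = (3*√2*√6)*(-99) - 275 = (6*√3)*(-99) - 275 = -594*√3 - 275 = -275 - 594*√3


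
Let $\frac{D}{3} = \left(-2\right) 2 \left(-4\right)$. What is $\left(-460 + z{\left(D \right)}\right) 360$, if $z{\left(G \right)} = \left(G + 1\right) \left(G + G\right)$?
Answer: $1527840$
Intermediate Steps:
$D = 48$ ($D = 3 \left(-2\right) 2 \left(-4\right) = 3 \left(\left(-4\right) \left(-4\right)\right) = 3 \cdot 16 = 48$)
$z{\left(G \right)} = 2 G \left(1 + G\right)$ ($z{\left(G \right)} = \left(1 + G\right) 2 G = 2 G \left(1 + G\right)$)
$\left(-460 + z{\left(D \right)}\right) 360 = \left(-460 + 2 \cdot 48 \left(1 + 48\right)\right) 360 = \left(-460 + 2 \cdot 48 \cdot 49\right) 360 = \left(-460 + 4704\right) 360 = 4244 \cdot 360 = 1527840$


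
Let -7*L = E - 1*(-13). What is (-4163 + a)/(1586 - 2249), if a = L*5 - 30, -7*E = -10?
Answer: 68654/10829 ≈ 6.3398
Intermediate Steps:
E = 10/7 (E = -1/7*(-10) = 10/7 ≈ 1.4286)
L = -101/49 (L = -(10/7 - 1*(-13))/7 = -(10/7 + 13)/7 = -1/7*101/7 = -101/49 ≈ -2.0612)
a = -1975/49 (a = -101/49*5 - 30 = -505/49 - 30 = -1975/49 ≈ -40.306)
(-4163 + a)/(1586 - 2249) = (-4163 - 1975/49)/(1586 - 2249) = -205962/49/(-663) = -205962/49*(-1/663) = 68654/10829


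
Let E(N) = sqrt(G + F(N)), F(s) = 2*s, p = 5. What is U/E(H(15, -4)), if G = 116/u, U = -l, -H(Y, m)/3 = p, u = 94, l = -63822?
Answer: -31911*I*sqrt(94)/26 ≈ -11900.0*I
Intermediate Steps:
H(Y, m) = -15 (H(Y, m) = -3*5 = -15)
U = 63822 (U = -1*(-63822) = 63822)
G = 58/47 (G = 116/94 = 116*(1/94) = 58/47 ≈ 1.2340)
E(N) = sqrt(58/47 + 2*N)
U/E(H(15, -4)) = 63822/((sqrt(2726 + 4418*(-15))/47)) = 63822/((sqrt(2726 - 66270)/47)) = 63822/((sqrt(-63544)/47)) = 63822/(((26*I*sqrt(94))/47)) = 63822/((26*I*sqrt(94)/47)) = 63822*(-I*sqrt(94)/52) = -31911*I*sqrt(94)/26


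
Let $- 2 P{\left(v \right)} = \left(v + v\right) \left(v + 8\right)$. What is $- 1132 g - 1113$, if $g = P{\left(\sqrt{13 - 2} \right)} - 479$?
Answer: $553567 + 9056 \sqrt{11} \approx 5.836 \cdot 10^{5}$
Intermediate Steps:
$P{\left(v \right)} = - v \left(8 + v\right)$ ($P{\left(v \right)} = - \frac{\left(v + v\right) \left(v + 8\right)}{2} = - \frac{2 v \left(8 + v\right)}{2} = - v \left(8 + v\right)$)
$g = -479 - \sqrt{11} \left(8 + \sqrt{11}\right)$ ($g = - \sqrt{13 - 2} \left(8 + \sqrt{13 - 2}\right) - 479 = - \sqrt{11} \left(8 + \sqrt{11}\right) - 479 = -479 - \sqrt{11} \left(8 + \sqrt{11}\right) \approx -516.53$)
$- 1132 g - 1113 = - 1132 \left(-490 - 8 \sqrt{11}\right) - 1113 = \left(554680 + 9056 \sqrt{11}\right) - 1113 = 553567 + 9056 \sqrt{11}$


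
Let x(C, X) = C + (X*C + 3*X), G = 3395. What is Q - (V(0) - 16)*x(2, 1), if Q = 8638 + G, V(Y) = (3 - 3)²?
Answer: 12145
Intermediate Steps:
V(Y) = 0 (V(Y) = 0² = 0)
x(C, X) = C + 3*X + C*X (x(C, X) = C + (C*X + 3*X) = C + (3*X + C*X) = C + 3*X + C*X)
Q = 12033 (Q = 8638 + 3395 = 12033)
Q - (V(0) - 16)*x(2, 1) = 12033 - (0 - 16)*(2 + 3*1 + 2*1) = 12033 - (-16)*(2 + 3 + 2) = 12033 - (-16)*7 = 12033 - 1*(-112) = 12033 + 112 = 12145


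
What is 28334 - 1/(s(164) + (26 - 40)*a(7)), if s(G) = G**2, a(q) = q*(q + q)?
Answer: 723197015/25524 ≈ 28334.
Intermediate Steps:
a(q) = 2*q**2 (a(q) = q*(2*q) = 2*q**2)
28334 - 1/(s(164) + (26 - 40)*a(7)) = 28334 - 1/(164**2 + (26 - 40)*(2*7**2)) = 28334 - 1/(26896 - 28*49) = 28334 - 1/(26896 - 14*98) = 28334 - 1/(26896 - 1372) = 28334 - 1/25524 = 723197015/25524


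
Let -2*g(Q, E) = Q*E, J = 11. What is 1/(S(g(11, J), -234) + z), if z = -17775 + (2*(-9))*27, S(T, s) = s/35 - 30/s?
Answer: -1365/24935216 ≈ -5.4742e-5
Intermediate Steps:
g(Q, E) = -E*Q/2 (g(Q, E) = -Q*E/2 = -E*Q/2)
S(T, s) = -30/s + s/35 (S(T, s) = s*(1/35) - 30/s = s/35 - 30/s = -30/s + s/35)
z = -18261 (z = -17775 - 18*27 = -17775 - 486 = -18261)
1/(S(g(11, J), -234) + z) = 1/((-30/(-234) + (1/35)*(-234)) - 18261) = 1/((-30*(-1/234) - 234/35) - 18261) = 1/((5/39 - 234/35) - 18261) = 1/(-8951/1365 - 18261) = 1/(-24935216/1365) = -1365/24935216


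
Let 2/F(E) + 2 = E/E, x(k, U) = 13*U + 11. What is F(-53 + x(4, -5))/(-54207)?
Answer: 2/54207 ≈ 3.6896e-5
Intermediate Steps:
x(k, U) = 11 + 13*U
F(E) = -2 (F(E) = 2/(-2 + E/E) = 2/(-2 + 1) = 2/(-1) = 2*(-1) = -2)
F(-53 + x(4, -5))/(-54207) = -2/(-54207) = -2*(-1/54207) = 2/54207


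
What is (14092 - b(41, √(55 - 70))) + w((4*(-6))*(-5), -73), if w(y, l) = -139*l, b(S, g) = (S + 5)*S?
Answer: 22353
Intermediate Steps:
b(S, g) = S*(5 + S) (b(S, g) = (5 + S)*S = S*(5 + S))
(14092 - b(41, √(55 - 70))) + w((4*(-6))*(-5), -73) = (14092 - 41*(5 + 41)) - 139*(-73) = (14092 - 41*46) + 10147 = (14092 - 1*1886) + 10147 = (14092 - 1886) + 10147 = 12206 + 10147 = 22353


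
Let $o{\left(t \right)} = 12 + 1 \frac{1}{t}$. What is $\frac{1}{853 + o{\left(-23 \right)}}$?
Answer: $\frac{23}{19894} \approx 0.0011561$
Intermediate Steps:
$o{\left(t \right)} = 12 + \frac{1}{t}$
$\frac{1}{853 + o{\left(-23 \right)}} = \frac{1}{853 + \left(12 + \frac{1}{-23}\right)} = \frac{1}{853 + \left(12 - \frac{1}{23}\right)} = \frac{1}{853 + \frac{275}{23}} = \frac{1}{\frac{19894}{23}} = \frac{23}{19894}$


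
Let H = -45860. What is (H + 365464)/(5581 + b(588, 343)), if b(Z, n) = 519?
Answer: 79901/1525 ≈ 52.394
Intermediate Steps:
(H + 365464)/(5581 + b(588, 343)) = (-45860 + 365464)/(5581 + 519) = 319604/6100 = 319604*(1/6100) = 79901/1525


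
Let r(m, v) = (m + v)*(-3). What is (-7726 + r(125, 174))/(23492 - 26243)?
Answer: 8623/2751 ≈ 3.1345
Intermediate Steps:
r(m, v) = -3*m - 3*v
(-7726 + r(125, 174))/(23492 - 26243) = (-7726 + (-3*125 - 3*174))/(23492 - 26243) = (-7726 + (-375 - 522))/(-2751) = (-7726 - 897)*(-1/2751) = -8623*(-1/2751) = 8623/2751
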